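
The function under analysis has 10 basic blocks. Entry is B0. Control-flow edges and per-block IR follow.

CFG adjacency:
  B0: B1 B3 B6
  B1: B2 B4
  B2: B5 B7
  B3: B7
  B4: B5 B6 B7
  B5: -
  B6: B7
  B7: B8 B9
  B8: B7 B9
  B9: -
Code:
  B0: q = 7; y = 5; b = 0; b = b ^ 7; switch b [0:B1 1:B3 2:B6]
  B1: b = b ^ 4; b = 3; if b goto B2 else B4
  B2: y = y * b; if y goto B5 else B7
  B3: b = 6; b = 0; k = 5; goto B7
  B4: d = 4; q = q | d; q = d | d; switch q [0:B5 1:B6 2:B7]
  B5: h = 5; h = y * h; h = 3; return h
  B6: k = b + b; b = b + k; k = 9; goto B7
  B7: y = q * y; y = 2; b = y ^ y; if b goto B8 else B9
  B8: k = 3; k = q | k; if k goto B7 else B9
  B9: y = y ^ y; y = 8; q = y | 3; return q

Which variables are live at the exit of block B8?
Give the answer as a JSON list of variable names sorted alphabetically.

Per-block:
  B0: def={b,q,y} ue=∅
  B1: def={b} ue={b}
  B2: def={y} ue={b,y}
  B3: def={b,k} ue=∅
  B4: def={d,q} ue={q}
  B5: def={h} ue={y}
  B6: def={b,k} ue={b}
  B7: def={b,y} ue={q,y}
  B8: def={k} ue={q}
  B9: def={q,y} ue={y}

Live sets:
  live B0: ∅→{b,q,y}
  live B1: {b,q,y}→{b,q,y}
  live B2: {b,q,y}→{q,y}
  live B3: {q,y}→{q,y}
  live B4: {b,q,y}→{b,q,y}
  live B5: {y}→∅
  live B6: {b,q,y}→{q,y}
  live B7: {q,y}→{q,y}
  live B8: {q,y}→{q,y}
  live B9: {y}→∅

live-out(B8) = ["q", "y"]

Answer: ["q", "y"]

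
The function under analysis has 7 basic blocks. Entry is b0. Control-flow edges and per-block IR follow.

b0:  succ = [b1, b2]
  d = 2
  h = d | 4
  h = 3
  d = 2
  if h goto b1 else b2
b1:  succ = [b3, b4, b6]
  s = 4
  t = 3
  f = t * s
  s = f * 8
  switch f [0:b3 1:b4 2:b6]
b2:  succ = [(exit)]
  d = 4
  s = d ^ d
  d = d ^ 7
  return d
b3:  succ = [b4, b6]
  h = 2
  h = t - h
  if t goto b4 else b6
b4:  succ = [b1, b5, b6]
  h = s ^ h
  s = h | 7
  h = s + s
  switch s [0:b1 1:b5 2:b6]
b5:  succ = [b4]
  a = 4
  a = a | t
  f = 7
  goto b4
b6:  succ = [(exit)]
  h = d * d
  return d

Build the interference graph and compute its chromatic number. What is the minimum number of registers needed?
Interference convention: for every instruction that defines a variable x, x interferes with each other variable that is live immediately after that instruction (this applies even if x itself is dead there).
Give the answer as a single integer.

Answer: 5

Analysis:
Per-block:
  b0 def {d,h} use ∅
  b1 def {f,s,t} use ∅
  b2 def {d,s} use ∅
  b3 def {h} use {t}
  b4 def {h,s} use {h,s}
  b5 def {a,f} use {t}
  b6 def {h} use {d}

Backward fixpoint:
  b0: in=∅ out={d,h}
  b1: in={d,h} out={d,h,s,t}
  b2: in=∅ out=∅
  b3: in={d,s,t} out={d,h,s,t}
  b4: in={d,h,s,t} out={d,h,s,t}
  b5: in={d,h,s,t} out={d,h,s,t}
  b6: in={d} out=∅

Conflict graph:
  a↔{d,h,s,t}
  d↔{a,f,h,s,t}
  f↔{d,h,s,t}
  h↔{a,d,f,s,t}
  s↔{a,d,f,h,t}
  t↔{a,d,f,h,s}

Registers:
  {a,d,h,s,t} pairwise interfere (5-clique) ⇒ χ ≥ 5
  assign a→r4 d→r0 f→r4 h→r1 s→r2 t→r3 — no edge inside a register ⇒ χ ≤ 5
  χ = 5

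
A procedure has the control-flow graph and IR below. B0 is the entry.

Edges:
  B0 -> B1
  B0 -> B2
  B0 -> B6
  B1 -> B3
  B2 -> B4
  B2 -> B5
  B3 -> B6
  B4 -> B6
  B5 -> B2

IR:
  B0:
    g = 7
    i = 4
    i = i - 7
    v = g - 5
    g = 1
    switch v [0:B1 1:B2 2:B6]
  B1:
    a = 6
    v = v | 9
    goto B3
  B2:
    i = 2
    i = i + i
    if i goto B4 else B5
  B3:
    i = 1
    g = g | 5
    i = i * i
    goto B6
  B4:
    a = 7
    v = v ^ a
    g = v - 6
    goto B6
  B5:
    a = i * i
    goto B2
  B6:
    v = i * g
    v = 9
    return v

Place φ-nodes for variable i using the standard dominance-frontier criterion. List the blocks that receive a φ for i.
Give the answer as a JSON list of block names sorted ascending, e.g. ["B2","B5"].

idom tree: B1←B0 B2←B0 B3←B1 B4←B2 B5←B2 B6←B0
Dom∩ at merges:
  B2: preds {B0,B5}: {B0} ∩ {B0,B2,B5} = {B0}; idom=B0
  B6: preds {B0,B3,B4}: {B0} ∩ {B0,B1,B3} ∩ {B0,B2,B4} = {B0}; idom=B0

Frontier:
  join B2 pred B0: · stop@B0
  join B2 pred B5: B5→B2 stop@B0
  join B6 pred B0: · stop@B0
  join B6 pred B3: B3→B1 stop@B0
  join B6 pred B4: B4→B2 stop@B0
  B0: DF=∅
  B1: DF={B6}
  B2: DF={B2,B6}
  B3: DF={B6}
  B4: DF={B6}
  B5: DF={B2}
  B6: DF=∅

φ for i: defs {B0,B2,B3}
  DF⁺ = {B2,B6}

Answer: ["B2", "B6"]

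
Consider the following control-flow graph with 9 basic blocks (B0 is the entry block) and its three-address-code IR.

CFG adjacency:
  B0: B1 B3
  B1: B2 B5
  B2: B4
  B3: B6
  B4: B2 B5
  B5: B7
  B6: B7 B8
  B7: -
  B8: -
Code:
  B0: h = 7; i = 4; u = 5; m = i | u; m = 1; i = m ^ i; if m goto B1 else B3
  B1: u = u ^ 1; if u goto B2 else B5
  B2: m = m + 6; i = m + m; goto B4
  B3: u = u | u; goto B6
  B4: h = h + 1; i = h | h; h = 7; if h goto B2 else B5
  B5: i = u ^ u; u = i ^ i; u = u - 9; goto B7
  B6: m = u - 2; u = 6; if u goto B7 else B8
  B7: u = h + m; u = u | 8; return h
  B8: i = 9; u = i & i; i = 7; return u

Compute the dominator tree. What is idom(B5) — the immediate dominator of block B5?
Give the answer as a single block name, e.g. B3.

idom tree: B1←B0 B2←B1 B3←B0 B4←B2 B5←B1 B6←B3 B7←B0 B8←B6
Dom at joins:
  B2: preds {B1,B4}: {B0,B1} ∩ {B0,B1,B2,B4} = {B0,B1}; idom=B1
  B5: preds {B1,B4}: {B0,B1} ∩ {B0,B1,B2,B4} = {B0,B1}; idom=B1
  B7: preds {B5,B6}: {B0,B1,B5} ∩ {B0,B3,B6} = {B0}; idom=B0

idom(B5) = B1

Answer: B1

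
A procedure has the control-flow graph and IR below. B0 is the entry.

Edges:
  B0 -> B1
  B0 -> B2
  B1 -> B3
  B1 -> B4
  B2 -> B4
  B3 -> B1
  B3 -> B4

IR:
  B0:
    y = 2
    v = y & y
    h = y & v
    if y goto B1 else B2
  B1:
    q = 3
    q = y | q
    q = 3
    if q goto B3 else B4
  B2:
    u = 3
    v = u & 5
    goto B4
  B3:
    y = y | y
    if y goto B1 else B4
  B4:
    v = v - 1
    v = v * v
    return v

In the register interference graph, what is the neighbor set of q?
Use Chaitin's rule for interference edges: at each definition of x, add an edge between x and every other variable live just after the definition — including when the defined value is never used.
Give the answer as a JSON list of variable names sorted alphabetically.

Answer: ["v", "y"]

Analysis:
Block summaries:
  B0: def={h,v,y} ue=∅
  B1: def={q} ue={y}
  B2: def={u,v} ue=∅
  B3: def={y} ue={y}
  B4: def={v} ue={v}

Backward fixpoint:
  B0: in=∅ out={v,y}
  B1: in={v,y} out={v,y}
  B2: in=∅ out={v}
  B3: in={v,y} out={v,y}
  B4: in={v} out=∅

Conflict graph:
  h: {v,y}
  q: {v,y}
  u: ∅
  v: {h,q,y}
  y: {h,q,v}

N(q) = ["v", "y"]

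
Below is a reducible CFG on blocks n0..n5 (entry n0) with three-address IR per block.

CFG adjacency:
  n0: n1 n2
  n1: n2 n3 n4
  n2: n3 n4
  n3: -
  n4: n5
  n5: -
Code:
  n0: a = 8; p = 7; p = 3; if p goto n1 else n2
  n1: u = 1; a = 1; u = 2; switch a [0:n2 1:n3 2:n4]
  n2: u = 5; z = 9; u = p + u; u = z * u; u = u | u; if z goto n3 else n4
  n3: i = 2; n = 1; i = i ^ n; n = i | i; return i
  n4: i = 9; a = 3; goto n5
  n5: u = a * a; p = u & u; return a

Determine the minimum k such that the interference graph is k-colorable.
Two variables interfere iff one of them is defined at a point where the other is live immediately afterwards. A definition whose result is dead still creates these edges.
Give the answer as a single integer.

def/use:
  n0: {a,p} / ∅
  n1: {a,u} / ∅
  n2: {u,z} / {p}
  n3: {i,n} / ∅
  n4: {a,i} / ∅
  n5: {p,u} / {a}

Live sets:
  n0 li=∅ lo={p}
  n1 li={p} lo={p}
  n2 li={p} lo=∅
  n3 li=∅ lo=∅
  n4 li=∅ lo={a}
  n5 li={a} lo=∅

Interfere edges:
  a↔{p,u}
  i↔{n}
  n↔{i}
  p↔{a,u,z}
  u↔{a,p,z}
  z↔{p,u}

Registers:
  lower bound: {a,p,u} mutually conflict ⇒ χ ≥ 3
  3-colouring: R0={i,p}  R1={n,u}  R2={a,z}
  χ = 3

Answer: 3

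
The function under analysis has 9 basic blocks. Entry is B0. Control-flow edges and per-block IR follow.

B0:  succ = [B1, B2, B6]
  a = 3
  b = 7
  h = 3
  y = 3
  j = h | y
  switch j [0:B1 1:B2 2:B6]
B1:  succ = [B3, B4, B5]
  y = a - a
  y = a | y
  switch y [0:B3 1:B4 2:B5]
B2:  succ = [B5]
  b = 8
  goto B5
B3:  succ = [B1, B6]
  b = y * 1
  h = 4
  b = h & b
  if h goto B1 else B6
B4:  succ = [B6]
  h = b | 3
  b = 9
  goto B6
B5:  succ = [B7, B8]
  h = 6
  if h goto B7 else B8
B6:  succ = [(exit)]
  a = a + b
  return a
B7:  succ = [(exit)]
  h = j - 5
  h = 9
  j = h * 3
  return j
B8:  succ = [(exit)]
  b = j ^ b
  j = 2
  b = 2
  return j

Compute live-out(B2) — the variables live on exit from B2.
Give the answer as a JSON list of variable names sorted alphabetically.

Per-block:
  B0: def={a,b,h,j,y} ue=∅
  B1: def={y} ue={a}
  B2: def={b} ue=∅
  B3: def={b,h} ue={y}
  B4: def={b,h} ue={b}
  B5: def={h} ue=∅
  B6: def={a} ue={a,b}
  B7: def={h,j} ue={j}
  B8: def={b,j} ue={b,j}

Live sets:
  live B0: ∅→{a,b,j}
  live B1: {a,b,j}→{a,b,j,y}
  live B2: {j}→{b,j}
  live B3: {a,j,y}→{a,b,j}
  live B4: {a,b}→{a,b}
  live B5: {b,j}→{b,j}
  live B6: {a,b}→∅
  live B7: {j}→∅
  live B8: {b,j}→∅

live-out(B2) = ["b", "j"]

Answer: ["b", "j"]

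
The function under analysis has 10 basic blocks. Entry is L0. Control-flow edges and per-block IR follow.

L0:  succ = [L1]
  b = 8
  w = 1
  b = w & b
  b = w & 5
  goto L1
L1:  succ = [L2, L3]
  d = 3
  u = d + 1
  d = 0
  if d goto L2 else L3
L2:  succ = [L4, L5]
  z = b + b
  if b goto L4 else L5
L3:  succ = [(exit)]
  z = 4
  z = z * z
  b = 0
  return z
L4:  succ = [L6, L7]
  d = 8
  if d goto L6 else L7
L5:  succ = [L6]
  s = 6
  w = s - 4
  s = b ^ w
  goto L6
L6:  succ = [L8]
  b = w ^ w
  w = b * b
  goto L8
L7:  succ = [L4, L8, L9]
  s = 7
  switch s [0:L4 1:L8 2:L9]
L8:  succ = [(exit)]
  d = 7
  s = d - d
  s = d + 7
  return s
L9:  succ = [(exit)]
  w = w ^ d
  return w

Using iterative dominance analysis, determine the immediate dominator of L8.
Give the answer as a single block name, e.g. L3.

Answer: L2

Derivation:
idom tree: L1←L0 L2←L1 L3←L1 L4←L2 L5←L2 L6←L2 L7←L4 L8←L2 L9←L7
Dom at joins:
  L4: preds {L2,L7}: {L0,L1,L2} ∩ {L0,L1,L2,L4,L7} = {L0,L1,L2}; idom=L2
  L6: preds {L4,L5}: {L0,L1,L2,L4} ∩ {L0,L1,L2,L5} = {L0,L1,L2}; idom=L2
  L8: preds {L6,L7}: {L0,L1,L2,L6} ∩ {L0,L1,L2,L4,L7} = {L0,L1,L2}; idom=L2

idom(L8) = L2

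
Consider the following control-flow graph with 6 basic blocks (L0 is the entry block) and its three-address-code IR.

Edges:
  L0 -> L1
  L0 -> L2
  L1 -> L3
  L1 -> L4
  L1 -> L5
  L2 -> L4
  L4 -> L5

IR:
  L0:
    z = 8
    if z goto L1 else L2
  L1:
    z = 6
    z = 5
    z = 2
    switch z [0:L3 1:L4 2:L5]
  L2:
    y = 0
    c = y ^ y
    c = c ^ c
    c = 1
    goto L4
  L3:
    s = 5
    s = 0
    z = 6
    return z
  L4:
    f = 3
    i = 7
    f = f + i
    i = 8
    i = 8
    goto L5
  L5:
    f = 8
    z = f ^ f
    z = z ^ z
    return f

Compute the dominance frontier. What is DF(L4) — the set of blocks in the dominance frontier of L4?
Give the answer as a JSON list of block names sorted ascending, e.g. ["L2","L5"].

Answer: ["L5"]

Working:
idom tree: L1←L0 L2←L0 L3←L1 L4←L0 L5←L0
Dom∩ at merges:
  L4: preds {L1,L2}: {L0,L1} ∩ {L0,L2} = {L0}; idom=L0
  L5: preds {L1,L4}: {L0,L1} ∩ {L0,L4} = {L0}; idom=L0

DF derivation:
  L4←L1: walk L1 to L0
  L4←L2: walk L2 to L0
  L5←L1: walk L1 to L0
  L5←L4: walk L4 to L0
  L0: DF=∅
  L1: DF={L4,L5}
  L2: DF={L4}
  L3: DF=∅
  L4: DF={L5}
  L5: DF=∅

DF(L4) = ["L5"]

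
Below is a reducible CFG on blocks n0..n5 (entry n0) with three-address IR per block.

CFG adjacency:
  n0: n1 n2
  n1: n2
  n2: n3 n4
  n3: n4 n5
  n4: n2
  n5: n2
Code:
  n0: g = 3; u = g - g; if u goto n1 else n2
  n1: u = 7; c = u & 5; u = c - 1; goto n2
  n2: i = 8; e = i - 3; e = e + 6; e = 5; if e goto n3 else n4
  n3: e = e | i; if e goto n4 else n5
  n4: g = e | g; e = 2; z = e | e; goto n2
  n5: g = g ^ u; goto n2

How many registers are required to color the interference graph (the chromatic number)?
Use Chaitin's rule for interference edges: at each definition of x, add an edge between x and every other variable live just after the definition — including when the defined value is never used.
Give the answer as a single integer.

Answer: 4

Derivation:
Per-block:
  n0: {g,u} / ∅
  n1: {c,u} / ∅
  n2: {e,i} / ∅
  n3: {e} / {e,i}
  n4: {e,g,z} / {e,g}
  n5: {g} / {g,u}

Live sets:
  live n0: ∅→{g,u}
  live n1: {g}→{g,u}
  live n2: {g,u}→{e,g,i,u}
  live n3: {e,g,i,u}→{e,g,u}
  live n4: {e,g,u}→{g,u}
  live n5: {g,u}→{g,u}

Interfere edges:
  c↔{g}
  e↔{g,i,u}
  g↔{c,e,i,u,z}
  i↔{e,g,u}
  u↔{e,g,i,z}
  z↔{g,u}

Colouring:
  {e,g,i,u} pairwise interfere (4-clique) ⇒ χ ≥ 4
  assign c→c1 e→c2 g→c0 i→c3 u→c1 z→c2 — no edge inside a register ⇒ χ ≤ 4
  χ = 4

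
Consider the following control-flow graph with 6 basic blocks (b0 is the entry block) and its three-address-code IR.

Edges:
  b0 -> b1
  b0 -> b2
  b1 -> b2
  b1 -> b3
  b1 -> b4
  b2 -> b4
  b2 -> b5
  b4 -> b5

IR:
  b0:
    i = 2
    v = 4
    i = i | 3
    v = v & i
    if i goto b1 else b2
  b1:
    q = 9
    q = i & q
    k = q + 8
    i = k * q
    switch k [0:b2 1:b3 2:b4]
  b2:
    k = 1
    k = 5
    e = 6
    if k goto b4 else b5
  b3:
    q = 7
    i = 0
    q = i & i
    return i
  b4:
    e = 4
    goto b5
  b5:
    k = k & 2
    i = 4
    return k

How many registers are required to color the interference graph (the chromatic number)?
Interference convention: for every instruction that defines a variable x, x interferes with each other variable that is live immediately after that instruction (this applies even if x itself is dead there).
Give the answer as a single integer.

def/use:
  b0: def={i,v} ue=∅
  b1: def={i,k,q} ue={i}
  b2: def={e,k} ue=∅
  b3: def={i,q} ue=∅
  b4: def={e} ue=∅
  b5: def={i,k} ue={k}

Liveness:
  b0: in=∅ out={i}
  b1: in={i} out={k}
  b2: in=∅ out={k}
  b3: in=∅ out=∅
  b4: in={k} out={k}
  b5: in={k} out=∅

Interference:
  e — {k}
  i — {k,q,v}
  k — {e,i,q}
  q — {i,k}
  v — {i}

Chromatic number:
  clique {i,k,q} ⇒ need ≥ 3
  3-colouring: r0={e,i}  r1={k,v}  r2={q}
  χ = 3

Answer: 3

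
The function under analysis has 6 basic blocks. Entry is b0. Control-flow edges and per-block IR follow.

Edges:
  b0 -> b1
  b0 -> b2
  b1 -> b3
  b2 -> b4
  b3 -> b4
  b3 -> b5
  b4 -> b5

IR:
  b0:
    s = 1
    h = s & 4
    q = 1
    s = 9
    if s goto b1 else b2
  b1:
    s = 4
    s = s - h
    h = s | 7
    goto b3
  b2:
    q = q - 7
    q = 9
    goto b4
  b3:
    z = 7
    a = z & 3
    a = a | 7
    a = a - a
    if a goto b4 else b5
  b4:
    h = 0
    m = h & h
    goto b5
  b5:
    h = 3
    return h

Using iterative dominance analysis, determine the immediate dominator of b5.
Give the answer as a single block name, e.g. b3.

idom tree: b1←b0 b2←b0 b3←b1 b4←b0 b5←b0
Dom at joins:
  b4: preds {b2,b3}: {b0,b2} ∩ {b0,b1,b3} = {b0}; idom=b0
  b5: preds {b3,b4}: {b0,b1,b3} ∩ {b0,b4} = {b0}; idom=b0

idom(b5) = b0

Answer: b0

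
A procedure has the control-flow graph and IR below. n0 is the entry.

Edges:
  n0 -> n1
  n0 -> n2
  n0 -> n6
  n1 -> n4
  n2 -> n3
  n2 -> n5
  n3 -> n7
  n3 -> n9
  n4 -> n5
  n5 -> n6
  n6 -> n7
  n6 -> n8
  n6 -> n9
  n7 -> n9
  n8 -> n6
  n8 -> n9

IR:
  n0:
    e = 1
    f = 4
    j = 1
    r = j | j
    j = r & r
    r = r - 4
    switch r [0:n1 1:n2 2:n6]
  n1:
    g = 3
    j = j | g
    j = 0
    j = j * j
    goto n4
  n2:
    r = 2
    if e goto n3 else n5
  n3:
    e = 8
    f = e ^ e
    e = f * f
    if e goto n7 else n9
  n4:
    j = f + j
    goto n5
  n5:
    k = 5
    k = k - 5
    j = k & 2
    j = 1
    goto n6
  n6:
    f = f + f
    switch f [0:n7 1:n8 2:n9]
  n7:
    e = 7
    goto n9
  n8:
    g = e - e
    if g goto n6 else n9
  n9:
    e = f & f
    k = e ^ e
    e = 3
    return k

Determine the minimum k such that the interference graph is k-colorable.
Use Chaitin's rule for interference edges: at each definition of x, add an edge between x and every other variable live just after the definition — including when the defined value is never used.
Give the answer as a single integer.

Answer: 4

Analysis:
def/use:
  n0: {e,f,j,r} / ∅
  n1: {g,j} / {j}
  n2: {r} / {e}
  n3: {e,f} / ∅
  n4: {j} / {f,j}
  n5: {j,k} / ∅
  n6: {f} / {f}
  n7: {e} / ∅
  n8: {g} / {e}
  n9: {e,k} / {f}

Backward fixpoint:
  n0 li=∅ lo={e,f,j}
  n1 li={e,f,j} lo={e,f,j}
  n2 li={e,f} lo={e,f}
  n3 li=∅ lo={f}
  n4 li={e,f,j} lo={e,f}
  n5 li={e,f} lo={e,f}
  n6 li={e,f} lo={e,f}
  n7 li={f} lo={f}
  n8 li={e,f} lo={e,f}
  n9 li={f} lo=∅

Interfere edges:
  e↔{f,g,j,k,r}
  f↔{e,g,j,k,r}
  g↔{e,f,j}
  j↔{e,f,g,r}
  k↔{e,f}
  r↔{e,f,j}

Colouring:
  clique {e,f,g,j} ⇒ need ≥ 4
  assign e→c0 f→c1 g→c3 j→c2 k→c2 r→c3 — no edge inside a register ⇒ χ ≤ 4
  χ = 4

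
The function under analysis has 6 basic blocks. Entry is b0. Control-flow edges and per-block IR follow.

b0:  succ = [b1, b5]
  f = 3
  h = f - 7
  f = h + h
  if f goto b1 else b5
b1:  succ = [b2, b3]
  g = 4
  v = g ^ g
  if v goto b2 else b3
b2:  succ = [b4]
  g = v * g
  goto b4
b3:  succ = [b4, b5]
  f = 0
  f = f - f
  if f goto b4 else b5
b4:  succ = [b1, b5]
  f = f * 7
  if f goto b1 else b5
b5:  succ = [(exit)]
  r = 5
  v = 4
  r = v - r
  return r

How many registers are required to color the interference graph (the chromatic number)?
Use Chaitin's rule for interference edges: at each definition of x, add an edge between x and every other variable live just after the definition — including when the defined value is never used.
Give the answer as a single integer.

Answer: 3

Analysis:
Per-block:
  b0: {f,h} / ∅
  b1: {g,v} / ∅
  b2: {g} / {g,v}
  b3: {f} / ∅
  b4: {f} / {f}
  b5: {r,v} / ∅

Backward fixpoint:
  b0: in=∅ out={f}
  b1: in={f} out={f,g,v}
  b2: in={f,g,v} out={f}
  b3: in=∅ out={f}
  b4: in={f} out={f}
  b5: in=∅ out=∅

Interference:
  f: {g,v}
  g: {f,v}
  h: ∅
  r: {v}
  v: {f,g,r}

Registers:
  lower bound: {f,g,v} mutually conflict ⇒ χ ≥ 3
  3-colouring: c0={h,v}  c1={f,r}  c2={g}
  χ = 3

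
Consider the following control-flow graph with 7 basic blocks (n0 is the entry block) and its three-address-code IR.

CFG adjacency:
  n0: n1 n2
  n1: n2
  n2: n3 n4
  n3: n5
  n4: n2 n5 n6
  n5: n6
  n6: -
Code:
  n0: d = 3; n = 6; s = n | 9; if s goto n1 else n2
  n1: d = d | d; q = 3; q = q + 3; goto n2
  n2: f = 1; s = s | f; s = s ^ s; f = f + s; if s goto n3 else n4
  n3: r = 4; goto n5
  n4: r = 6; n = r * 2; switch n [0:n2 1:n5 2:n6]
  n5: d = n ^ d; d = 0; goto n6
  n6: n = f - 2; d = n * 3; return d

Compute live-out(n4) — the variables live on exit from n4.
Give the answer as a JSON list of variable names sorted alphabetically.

Per-block:
  n0: {d,n,s} / ∅
  n1: {d,q} / {d}
  n2: {f,s} / {s}
  n3: {r} / ∅
  n4: {n,r} / ∅
  n5: {d} / {d,n}
  n6: {d,n} / {f}

Liveness:
  n0 li=∅ lo={d,n,s}
  n1 li={d,n,s} lo={d,n,s}
  n2 li={d,n,s} lo={d,f,n,s}
  n3 li={d,f,n} lo={d,f,n}
  n4 li={d,f,s} lo={d,f,n,s}
  n5 li={d,f,n} lo={f}
  n6 li={f} lo=∅

live-out(n4) = ["d", "f", "n", "s"]

Answer: ["d", "f", "n", "s"]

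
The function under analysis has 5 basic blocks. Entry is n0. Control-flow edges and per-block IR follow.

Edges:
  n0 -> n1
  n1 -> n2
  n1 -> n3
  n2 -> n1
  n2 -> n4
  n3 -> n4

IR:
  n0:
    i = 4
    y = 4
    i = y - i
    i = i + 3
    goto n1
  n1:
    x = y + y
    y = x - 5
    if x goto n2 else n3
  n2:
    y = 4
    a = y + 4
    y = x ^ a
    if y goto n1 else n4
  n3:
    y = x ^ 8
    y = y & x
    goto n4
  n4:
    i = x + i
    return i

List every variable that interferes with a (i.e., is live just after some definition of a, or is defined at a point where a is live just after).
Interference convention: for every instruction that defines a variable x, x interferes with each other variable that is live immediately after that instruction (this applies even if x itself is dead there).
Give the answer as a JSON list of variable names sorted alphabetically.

Answer: ["i", "x"]

Derivation:
Block summaries:
  n0 def {i,y} use ∅
  n1 def {x,y} use {y}
  n2 def {a,y} use {x}
  n3 def {y} use {x}
  n4 def {i} use {i,x}

Backward fixpoint:
  n0 li=∅ lo={i,y}
  n1 li={i,y} lo={i,x}
  n2 li={i,x} lo={i,x,y}
  n3 li={i,x} lo={i,x}
  n4 li={i,x} lo=∅

Interfere edges:
  a — {i,x}
  i — {a,x,y}
  x — {a,i,y}
  y — {i,x}

N(a) = ["i", "x"]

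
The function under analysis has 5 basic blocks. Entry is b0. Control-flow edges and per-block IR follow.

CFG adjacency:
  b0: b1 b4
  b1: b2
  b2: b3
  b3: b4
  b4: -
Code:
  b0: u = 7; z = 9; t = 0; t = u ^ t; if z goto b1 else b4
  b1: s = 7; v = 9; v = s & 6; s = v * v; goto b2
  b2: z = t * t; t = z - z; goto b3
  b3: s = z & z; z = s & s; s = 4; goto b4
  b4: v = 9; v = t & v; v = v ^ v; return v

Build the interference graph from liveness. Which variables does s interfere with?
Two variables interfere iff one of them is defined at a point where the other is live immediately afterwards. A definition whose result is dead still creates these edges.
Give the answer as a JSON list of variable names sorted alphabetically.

Answer: ["t", "v"]

Derivation:
Block summaries:
  b0 def {t,u,z} use ∅
  b1 def {s,v} use ∅
  b2 def {t,z} use {t}
  b3 def {s,z} use {z}
  b4 def {v} use {t}

Live sets:
  live b0: ∅→{t}
  live b1: {t}→{t}
  live b2: {t}→{t,z}
  live b3: {t,z}→{t}
  live b4: {t}→∅

Interference:
  s: {t,v}
  t: {s,u,v,z}
  u: {t,z}
  v: {s,t}
  z: {t,u}

N(s) = ["t", "v"]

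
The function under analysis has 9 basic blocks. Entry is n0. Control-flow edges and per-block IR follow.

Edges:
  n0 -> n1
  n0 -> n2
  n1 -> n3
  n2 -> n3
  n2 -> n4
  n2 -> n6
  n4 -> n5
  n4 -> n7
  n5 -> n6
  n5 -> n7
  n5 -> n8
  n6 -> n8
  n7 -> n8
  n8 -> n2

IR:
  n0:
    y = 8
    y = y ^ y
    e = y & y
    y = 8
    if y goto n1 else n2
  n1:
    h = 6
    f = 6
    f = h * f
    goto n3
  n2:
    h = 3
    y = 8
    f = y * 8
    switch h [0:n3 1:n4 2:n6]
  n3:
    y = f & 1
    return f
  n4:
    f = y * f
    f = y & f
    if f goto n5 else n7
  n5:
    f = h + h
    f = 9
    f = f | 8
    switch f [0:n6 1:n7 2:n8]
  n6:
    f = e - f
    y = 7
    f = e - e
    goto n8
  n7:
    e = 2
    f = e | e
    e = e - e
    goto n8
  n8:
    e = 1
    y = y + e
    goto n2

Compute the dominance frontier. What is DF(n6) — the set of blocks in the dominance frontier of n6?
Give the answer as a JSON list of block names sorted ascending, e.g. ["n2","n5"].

idom tree: n1←n0 n2←n0 n3←n0 n4←n2 n5←n4 n6←n2 n7←n4 n8←n2
Join-block Dom:
  n2: preds {n0,n8}: {n0} ∩ {n0,n2,n8} = {n0}; idom=n0
  n3: preds {n1,n2}: {n0,n1} ∩ {n0,n2} = {n0}; idom=n0
  n6: preds {n2,n5}: {n0,n2} ∩ {n0,n2,n4,n5} = {n0,n2}; idom=n2
  n7: preds {n4,n5}: {n0,n2,n4} ∩ {n0,n2,n4,n5} = {n0,n2,n4}; idom=n4
  n8: preds {n5,n6,n7}: {n0,n2,n4,n5} ∩ {n0,n2,n6} ∩ {n0,n2,n4,n7} = {n0,n2}; idom=n2

Frontier:
  join n2 pred n0: · stop@n0
  join n2 pred n8: n8→n2 stop@n0
  join n3 pred n1: n1 stop@n0
  join n3 pred n2: n2 stop@n0
  join n6 pred n2: · stop@n2
  join n6 pred n5: n5→n4 stop@n2
  join n7 pred n4: · stop@n4
  join n7 pred n5: n5 stop@n4
  join n8 pred n5: n5→n4 stop@n2
  join n8 pred n6: n6 stop@n2
  join n8 pred n7: n7→n4 stop@n2
  n0 → ∅
  n1 → {n3}
  n2 → {n2,n3}
  n3 → ∅
  n4 → {n6,n8}
  n5 → {n6,n7,n8}
  n6 → {n8}
  n7 → {n8}
  n8 → {n2}

DF(n6) = ["n8"]

Answer: ["n8"]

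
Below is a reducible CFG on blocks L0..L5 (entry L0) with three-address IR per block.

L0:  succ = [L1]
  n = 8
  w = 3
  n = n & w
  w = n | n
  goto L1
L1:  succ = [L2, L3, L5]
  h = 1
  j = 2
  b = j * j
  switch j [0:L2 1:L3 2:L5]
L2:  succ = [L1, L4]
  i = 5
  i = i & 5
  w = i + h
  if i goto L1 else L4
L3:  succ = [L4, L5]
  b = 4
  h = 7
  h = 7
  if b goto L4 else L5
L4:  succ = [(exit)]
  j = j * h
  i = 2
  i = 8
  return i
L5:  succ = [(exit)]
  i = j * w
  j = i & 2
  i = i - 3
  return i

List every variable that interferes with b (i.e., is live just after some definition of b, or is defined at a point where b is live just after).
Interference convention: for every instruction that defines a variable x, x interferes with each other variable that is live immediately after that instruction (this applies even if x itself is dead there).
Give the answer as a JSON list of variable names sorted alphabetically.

Answer: ["h", "j", "w"]

Working:
Block summaries:
  L0: def={n,w} ue=∅
  L1: def={b,h,j} ue=∅
  L2: def={i,w} ue={h}
  L3: def={b,h} ue=∅
  L4: def={i,j} ue={h,j}
  L5: def={i,j} ue={j,w}

Backward fixpoint:
  L0: in=∅ out={w}
  L1: in={w} out={h,j,w}
  L2: in={h,j} out={h,j,w}
  L3: in={j,w} out={h,j,w}
  L4: in={h,j} out=∅
  L5: in={j,w} out=∅

Conflict graph:
  b — {h,j,w}
  h — {b,i,j,w}
  i — {h,j,w}
  j — {b,h,i,w}
  n — {w}
  w — {b,h,i,j,n}

N(b) = ["h", "j", "w"]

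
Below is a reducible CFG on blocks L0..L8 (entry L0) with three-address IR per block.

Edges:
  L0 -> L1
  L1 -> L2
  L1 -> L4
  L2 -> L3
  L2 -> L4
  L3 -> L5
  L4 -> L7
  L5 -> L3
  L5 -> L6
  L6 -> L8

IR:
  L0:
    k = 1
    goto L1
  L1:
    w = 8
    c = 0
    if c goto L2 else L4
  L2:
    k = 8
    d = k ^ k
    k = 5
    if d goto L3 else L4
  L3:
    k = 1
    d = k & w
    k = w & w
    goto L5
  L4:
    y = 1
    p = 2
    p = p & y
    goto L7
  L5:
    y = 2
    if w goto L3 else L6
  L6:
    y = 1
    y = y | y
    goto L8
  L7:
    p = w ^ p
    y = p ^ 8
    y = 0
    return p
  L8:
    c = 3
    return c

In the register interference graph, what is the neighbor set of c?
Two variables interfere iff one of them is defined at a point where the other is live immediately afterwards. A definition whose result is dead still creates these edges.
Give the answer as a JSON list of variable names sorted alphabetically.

Block summaries:
  L0 def {k} use ∅
  L1 def {c,w} use ∅
  L2 def {d,k} use ∅
  L3 def {d,k} use {w}
  L4 def {p,y} use ∅
  L5 def {y} use {w}
  L6 def {y} use ∅
  L7 def {p,y} use {p,w}
  L8 def {c} use ∅

Live sets:
  L0: in=∅ out=∅
  L1: in=∅ out={w}
  L2: in={w} out={w}
  L3: in={w} out={w}
  L4: in={w} out={p,w}
  L5: in={w} out={w}
  L6: in=∅ out=∅
  L7: in={p,w} out=∅
  L8: in=∅ out=∅

Interfere edges:
  c: {w}
  d: {k,w}
  k: {d,w}
  p: {w,y}
  w: {c,d,k,p,y}
  y: {p,w}

N(c) = ["w"]

Answer: ["w"]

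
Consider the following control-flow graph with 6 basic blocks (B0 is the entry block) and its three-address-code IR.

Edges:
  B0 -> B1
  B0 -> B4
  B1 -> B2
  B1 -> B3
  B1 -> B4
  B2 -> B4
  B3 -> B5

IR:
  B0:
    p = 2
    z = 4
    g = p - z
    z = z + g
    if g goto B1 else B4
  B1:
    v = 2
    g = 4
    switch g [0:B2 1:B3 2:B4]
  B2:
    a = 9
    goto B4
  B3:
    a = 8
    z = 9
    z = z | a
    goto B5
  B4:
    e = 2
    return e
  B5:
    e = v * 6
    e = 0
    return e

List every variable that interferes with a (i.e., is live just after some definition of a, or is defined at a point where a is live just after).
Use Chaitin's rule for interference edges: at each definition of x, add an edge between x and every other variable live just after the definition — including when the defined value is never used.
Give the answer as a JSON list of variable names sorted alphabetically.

Answer: ["v", "z"]

Analysis:
Block summaries:
  B0: {g,p,z} / ∅
  B1: {g,v} / ∅
  B2: {a} / ∅
  B3: {a,z} / ∅
  B4: {e} / ∅
  B5: {e} / {v}

Liveness:
  B0: in=∅ out=∅
  B1: in=∅ out={v}
  B2: in=∅ out=∅
  B3: in={v} out={v}
  B4: in=∅ out=∅
  B5: in={v} out=∅

Interfere edges:
  a↔{v,z}
  e↔∅
  g↔{v,z}
  p↔{z}
  v↔{a,g,z}
  z↔{a,g,p,v}

N(a) = ["v", "z"]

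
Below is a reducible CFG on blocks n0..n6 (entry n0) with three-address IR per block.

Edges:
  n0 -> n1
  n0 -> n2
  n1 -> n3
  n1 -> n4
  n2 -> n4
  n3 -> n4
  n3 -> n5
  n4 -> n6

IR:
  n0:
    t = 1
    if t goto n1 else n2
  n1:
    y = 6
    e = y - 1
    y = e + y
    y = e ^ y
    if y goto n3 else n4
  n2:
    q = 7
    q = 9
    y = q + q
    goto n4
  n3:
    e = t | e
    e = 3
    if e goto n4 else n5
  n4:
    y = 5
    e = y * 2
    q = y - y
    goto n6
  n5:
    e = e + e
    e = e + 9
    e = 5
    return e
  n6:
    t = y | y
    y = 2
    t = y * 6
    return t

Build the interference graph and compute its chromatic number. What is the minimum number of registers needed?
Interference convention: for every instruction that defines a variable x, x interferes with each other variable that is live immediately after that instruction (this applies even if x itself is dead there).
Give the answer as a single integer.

Block summaries:
  n0 def {t} use ∅
  n1 def {e,y} use ∅
  n2 def {q,y} use ∅
  n3 def {e} use {e,t}
  n4 def {e,q,y} use ∅
  n5 def {e} use {e}
  n6 def {t,y} use {y}

Backward fixpoint:
  n0: in=∅ out={t}
  n1: in={t} out={e,t}
  n2: in=∅ out=∅
  n3: in={e,t} out={e}
  n4: in=∅ out={y}
  n5: in={e} out=∅
  n6: in={y} out=∅

Interference:
  e — {t,y}
  q — {y}
  t — {e,y}
  y — {e,q,t}

Registers:
  clique {e,t,y} ⇒ need ≥ 3
  assign e→R1 q→R1 t→R2 y→R0 — no edge inside a register ⇒ χ ≤ 3
  χ = 3

Answer: 3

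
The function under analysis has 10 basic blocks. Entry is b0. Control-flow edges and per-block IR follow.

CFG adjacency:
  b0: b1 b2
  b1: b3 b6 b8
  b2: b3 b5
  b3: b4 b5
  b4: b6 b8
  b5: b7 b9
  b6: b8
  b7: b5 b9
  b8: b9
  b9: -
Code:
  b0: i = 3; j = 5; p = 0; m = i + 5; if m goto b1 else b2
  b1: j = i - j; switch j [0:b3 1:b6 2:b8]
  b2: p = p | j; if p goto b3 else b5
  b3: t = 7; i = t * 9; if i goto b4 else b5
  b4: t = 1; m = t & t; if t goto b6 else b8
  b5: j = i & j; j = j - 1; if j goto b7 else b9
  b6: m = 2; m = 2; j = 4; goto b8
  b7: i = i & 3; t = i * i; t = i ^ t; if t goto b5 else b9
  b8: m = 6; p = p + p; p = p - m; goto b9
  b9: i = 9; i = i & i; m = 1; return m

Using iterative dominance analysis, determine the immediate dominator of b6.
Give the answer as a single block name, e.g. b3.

Answer: b0

Working:
idom tree: b1←b0 b2←b0 b3←b0 b4←b3 b5←b0 b6←b0 b7←b5 b8←b0 b9←b0
Join-block Dom:
  b3: preds {b1,b2}: {b0,b1} ∩ {b0,b2} = {b0}; idom=b0
  b5: preds {b2,b3,b7}: {b0,b2} ∩ {b0,b3} ∩ {b0,b5,b7} = {b0}; idom=b0
  b6: preds {b1,b4}: {b0,b1} ∩ {b0,b3,b4} = {b0}; idom=b0
  b8: preds {b1,b4,b6}: {b0,b1} ∩ {b0,b3,b4} ∩ {b0,b6} = {b0}; idom=b0
  b9: preds {b5,b7,b8}: {b0,b5} ∩ {b0,b5,b7} ∩ {b0,b8} = {b0}; idom=b0

idom(b6) = b0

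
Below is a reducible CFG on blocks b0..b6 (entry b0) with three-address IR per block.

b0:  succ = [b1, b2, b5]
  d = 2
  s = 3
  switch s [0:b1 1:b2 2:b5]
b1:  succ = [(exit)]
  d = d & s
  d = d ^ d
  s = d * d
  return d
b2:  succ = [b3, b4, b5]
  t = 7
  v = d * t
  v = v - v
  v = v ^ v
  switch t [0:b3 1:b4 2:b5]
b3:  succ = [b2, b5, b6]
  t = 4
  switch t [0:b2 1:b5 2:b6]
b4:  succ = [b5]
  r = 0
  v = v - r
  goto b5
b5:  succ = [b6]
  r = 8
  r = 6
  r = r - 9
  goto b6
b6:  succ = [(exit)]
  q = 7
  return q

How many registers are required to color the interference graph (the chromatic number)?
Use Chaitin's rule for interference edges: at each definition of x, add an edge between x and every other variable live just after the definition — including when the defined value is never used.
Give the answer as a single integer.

Answer: 3

Analysis:
Block summaries:
  b0 def {d,s} use ∅
  b1 def {d,s} use {d,s}
  b2 def {t,v} use {d}
  b3 def {t} use ∅
  b4 def {r,v} use {v}
  b5 def {r} use ∅
  b6 def {q} use ∅

Backward fixpoint:
  b0: in=∅ out={d,s}
  b1: in={d,s} out=∅
  b2: in={d} out={d,v}
  b3: in={d} out={d}
  b4: in={v} out=∅
  b5: in=∅ out=∅
  b6: in=∅ out=∅

Conflict graph:
  d — {s,t,v}
  q — ∅
  r — {v}
  s — {d}
  t — {d,v}
  v — {d,r,t}

Registers:
  {d,t,v} pairwise interfere (3-clique) ⇒ χ ≥ 3
  assign d→r0 q→r0 r→r0 s→r1 t→r2 v→r1 — no edge inside a register ⇒ χ ≤ 3
  χ = 3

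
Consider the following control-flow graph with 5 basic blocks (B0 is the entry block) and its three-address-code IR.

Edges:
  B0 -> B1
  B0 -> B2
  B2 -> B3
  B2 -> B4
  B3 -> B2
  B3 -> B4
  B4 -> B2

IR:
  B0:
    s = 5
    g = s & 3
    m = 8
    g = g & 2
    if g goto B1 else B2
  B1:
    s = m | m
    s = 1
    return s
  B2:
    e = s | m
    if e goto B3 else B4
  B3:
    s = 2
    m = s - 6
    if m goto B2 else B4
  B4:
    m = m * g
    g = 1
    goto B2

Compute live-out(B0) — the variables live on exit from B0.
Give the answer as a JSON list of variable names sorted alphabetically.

Block summaries:
  B0: {g,m,s} / ∅
  B1: {s} / {m}
  B2: {e} / {m,s}
  B3: {m,s} / ∅
  B4: {g,m} / {g,m}

Live sets:
  B0: in=∅ out={g,m,s}
  B1: in={m} out=∅
  B2: in={g,m,s} out={g,m,s}
  B3: in={g} out={g,m,s}
  B4: in={g,m,s} out={g,m,s}

live-out(B0) = ["g", "m", "s"]

Answer: ["g", "m", "s"]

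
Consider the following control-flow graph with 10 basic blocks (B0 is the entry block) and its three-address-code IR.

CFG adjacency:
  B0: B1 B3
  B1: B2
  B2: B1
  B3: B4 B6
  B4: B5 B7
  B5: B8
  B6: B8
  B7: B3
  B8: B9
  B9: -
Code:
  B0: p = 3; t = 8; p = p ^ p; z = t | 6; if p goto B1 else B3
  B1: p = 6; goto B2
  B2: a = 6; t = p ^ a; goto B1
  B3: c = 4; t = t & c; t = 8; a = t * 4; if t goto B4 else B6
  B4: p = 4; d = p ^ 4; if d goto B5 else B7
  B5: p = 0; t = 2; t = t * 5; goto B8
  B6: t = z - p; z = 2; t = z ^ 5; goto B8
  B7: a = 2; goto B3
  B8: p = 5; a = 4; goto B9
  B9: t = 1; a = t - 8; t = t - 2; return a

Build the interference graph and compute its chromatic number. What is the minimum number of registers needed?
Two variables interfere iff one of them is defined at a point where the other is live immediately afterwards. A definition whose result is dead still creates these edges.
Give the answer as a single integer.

Block summaries:
  B0 def {p,t,z} use ∅
  B1 def {p} use ∅
  B2 def {a,t} use {p}
  B3 def {a,c,t} use {t}
  B4 def {d,p} use ∅
  B5 def {p,t} use ∅
  B6 def {t,z} use {p,z}
  B7 def {a} use ∅
  B8 def {a,p} use ∅
  B9 def {a,t} use ∅

Liveness:
  B0: in=∅ out={p,t,z}
  B1: in=∅ out={p}
  B2: in={p} out=∅
  B3: in={p,t,z} out={p,t,z}
  B4: in={t,z} out={p,t,z}
  B5: in=∅ out=∅
  B6: in={p,z} out=∅
  B7: in={p,t,z} out={p,t,z}
  B8: in=∅ out=∅
  B9: in=∅ out=∅

Interference:
  a↔{p,t,z}
  c↔{p,t,z}
  d↔{p,t,z}
  p↔{a,c,d,t,z}
  t↔{a,c,d,p,z}
  z↔{a,c,d,p,t}

Chromatic number:
  clique {a,p,t,z} ⇒ need ≥ 4
  4-colouring: r0={p}  r1={t}  r2={z}  r3={a,c,d}
  χ = 4

Answer: 4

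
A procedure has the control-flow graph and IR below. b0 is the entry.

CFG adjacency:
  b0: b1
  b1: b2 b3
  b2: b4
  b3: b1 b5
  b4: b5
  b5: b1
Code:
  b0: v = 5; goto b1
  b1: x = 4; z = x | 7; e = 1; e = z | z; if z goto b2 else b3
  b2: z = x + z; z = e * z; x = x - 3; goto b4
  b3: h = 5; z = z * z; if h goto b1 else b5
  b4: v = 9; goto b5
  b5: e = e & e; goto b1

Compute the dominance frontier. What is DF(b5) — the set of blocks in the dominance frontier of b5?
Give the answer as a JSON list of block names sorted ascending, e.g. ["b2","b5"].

idom tree: b1←b0 b2←b1 b3←b1 b4←b2 b5←b1
Join-block Dom:
  b1: preds {b0,b3,b5}: {b0} ∩ {b0,b1,b3} ∩ {b0,b1,b5} = {b0}; idom=b0
  b5: preds {b3,b4}: {b0,b1,b3} ∩ {b0,b1,b2,b4} = {b0,b1}; idom=b1

DF walk-up:
  join b1 pred b0: · stop@b0
  join b1 pred b3: b3→b1 stop@b0
  join b1 pred b5: b5→b1 stop@b0
  join b5 pred b3: b3 stop@b1
  join b5 pred b4: b4→b2 stop@b1
  DF(b0)=∅
  DF(b1)={b1}
  DF(b2)={b5}
  DF(b3)={b1,b5}
  DF(b4)={b5}
  DF(b5)={b1}

DF(b5) = ["b1"]

Answer: ["b1"]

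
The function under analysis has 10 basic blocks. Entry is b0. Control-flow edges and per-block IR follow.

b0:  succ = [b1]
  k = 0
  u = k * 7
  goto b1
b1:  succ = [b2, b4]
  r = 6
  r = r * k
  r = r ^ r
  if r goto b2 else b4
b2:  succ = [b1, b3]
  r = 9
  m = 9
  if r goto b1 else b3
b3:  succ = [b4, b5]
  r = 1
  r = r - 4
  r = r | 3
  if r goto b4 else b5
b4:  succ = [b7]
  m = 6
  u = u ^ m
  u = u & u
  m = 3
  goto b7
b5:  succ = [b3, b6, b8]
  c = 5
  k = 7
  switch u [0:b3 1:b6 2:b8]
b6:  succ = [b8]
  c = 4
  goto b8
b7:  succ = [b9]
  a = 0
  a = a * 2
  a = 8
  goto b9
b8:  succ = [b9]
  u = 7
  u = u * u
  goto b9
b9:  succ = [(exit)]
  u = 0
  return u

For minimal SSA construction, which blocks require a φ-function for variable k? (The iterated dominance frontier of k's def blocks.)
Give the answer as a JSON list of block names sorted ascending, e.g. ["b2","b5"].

Answer: ["b3", "b4", "b9"]

Analysis:
idom tree: b1←b0 b2←b1 b3←b2 b4←b1 b5←b3 b6←b5 b7←b4 b8←b5 b9←b1
Dom at joins:
  b1: preds {b0,b2}: {b0} ∩ {b0,b1,b2} = {b0}; idom=b0
  b3: preds {b2,b5}: {b0,b1,b2} ∩ {b0,b1,b2,b3,b5} = {b0,b1,b2}; idom=b2
  b4: preds {b1,b3}: {b0,b1} ∩ {b0,b1,b2,b3} = {b0,b1}; idom=b1
  b8: preds {b5,b6}: {b0,b1,b2,b3,b5} ∩ {b0,b1,b2,b3,b5,b6} = {b0,b1,b2,b3,b5}; idom=b5
  b9: preds {b7,b8}: {b0,b1,b4,b7} ∩ {b0,b1,b2,b3,b5,b8} = {b0,b1}; idom=b1

Frontier:
  join b1 pred b0: · stop@b0
  join b1 pred b2: b2→b1 stop@b0
  join b3 pred b2: · stop@b2
  join b3 pred b5: b5→b3 stop@b2
  join b4 pred b1: · stop@b1
  join b4 pred b3: b3→b2 stop@b1
  join b8 pred b5: · stop@b5
  join b8 pred b6: b6 stop@b5
  join b9 pred b7: b7→b4 stop@b1
  join b9 pred b8: b8→b5→b3→b2 stop@b1
  DF(b0)=∅
  DF(b1)={b1}
  DF(b2)={b1,b4,b9}
  DF(b3)={b3,b4,b9}
  DF(b4)={b9}
  DF(b5)={b3,b9}
  DF(b6)={b8}
  DF(b7)={b9}
  DF(b8)={b9}
  DF(b9)=∅

φ for k: defs {b0,b5}
  DF⁺ = {b3,b4,b9}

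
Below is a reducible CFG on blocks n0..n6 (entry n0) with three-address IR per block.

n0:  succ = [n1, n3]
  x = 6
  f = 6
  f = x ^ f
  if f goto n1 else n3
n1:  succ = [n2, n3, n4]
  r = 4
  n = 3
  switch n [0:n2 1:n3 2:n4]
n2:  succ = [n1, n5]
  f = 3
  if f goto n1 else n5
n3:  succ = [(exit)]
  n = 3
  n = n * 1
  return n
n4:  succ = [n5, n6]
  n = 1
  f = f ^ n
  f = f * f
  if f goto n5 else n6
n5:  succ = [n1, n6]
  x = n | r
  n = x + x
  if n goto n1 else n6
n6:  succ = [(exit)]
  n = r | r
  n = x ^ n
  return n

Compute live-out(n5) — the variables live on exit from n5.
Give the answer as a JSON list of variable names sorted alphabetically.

Answer: ["f", "r", "x"]

Analysis:
def/use:
  n0: def={f,x} ue=∅
  n1: def={n,r} ue=∅
  n2: def={f} ue=∅
  n3: def={n} ue=∅
  n4: def={f,n} ue={f}
  n5: def={n,x} ue={n,r}
  n6: def={n} ue={r,x}

Live sets:
  live n0: ∅→{f,x}
  live n1: {f,x}→{f,n,r,x}
  live n2: {n,r,x}→{f,n,r,x}
  live n3: ∅→∅
  live n4: {f,r,x}→{f,n,r,x}
  live n5: {f,n,r}→{f,r,x}
  live n6: {r,x}→∅

live-out(n5) = ["f", "r", "x"]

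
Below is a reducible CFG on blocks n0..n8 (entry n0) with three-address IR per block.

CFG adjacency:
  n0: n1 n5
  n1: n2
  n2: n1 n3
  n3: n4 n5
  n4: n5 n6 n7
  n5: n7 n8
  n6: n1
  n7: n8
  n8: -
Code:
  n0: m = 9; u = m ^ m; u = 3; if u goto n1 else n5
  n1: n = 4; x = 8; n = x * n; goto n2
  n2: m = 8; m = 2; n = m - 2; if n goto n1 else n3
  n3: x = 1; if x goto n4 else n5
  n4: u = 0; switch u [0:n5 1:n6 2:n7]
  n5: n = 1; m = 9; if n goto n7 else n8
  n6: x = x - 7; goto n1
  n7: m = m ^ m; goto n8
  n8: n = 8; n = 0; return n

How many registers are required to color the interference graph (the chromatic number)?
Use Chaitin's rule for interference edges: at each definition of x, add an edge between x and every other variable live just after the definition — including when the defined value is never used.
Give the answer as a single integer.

Answer: 3

Working:
Per-block:
  n0: {m,u} / ∅
  n1: {n,x} / ∅
  n2: {m,n} / ∅
  n3: {x} / ∅
  n4: {u} / ∅
  n5: {m,n} / ∅
  n6: {x} / {x}
  n7: {m} / {m}
  n8: {n} / ∅

Live sets:
  n0: in=∅ out=∅
  n1: in=∅ out=∅
  n2: in=∅ out={m}
  n3: in={m} out={m,x}
  n4: in={m,x} out={m,x}
  n5: in=∅ out={m}
  n6: in={x} out=∅
  n7: in={m} out=∅
  n8: in=∅ out=∅

Conflict graph:
  m — {n,u,x}
  n — {m,x}
  u — {m,x}
  x — {m,n,u}

Chromatic number:
  lower bound: {m,n,x} mutually conflict ⇒ χ ≥ 3
  assign m→c0 n→c2 u→c2 x→c1 — no edge inside a register ⇒ χ ≤ 3
  χ = 3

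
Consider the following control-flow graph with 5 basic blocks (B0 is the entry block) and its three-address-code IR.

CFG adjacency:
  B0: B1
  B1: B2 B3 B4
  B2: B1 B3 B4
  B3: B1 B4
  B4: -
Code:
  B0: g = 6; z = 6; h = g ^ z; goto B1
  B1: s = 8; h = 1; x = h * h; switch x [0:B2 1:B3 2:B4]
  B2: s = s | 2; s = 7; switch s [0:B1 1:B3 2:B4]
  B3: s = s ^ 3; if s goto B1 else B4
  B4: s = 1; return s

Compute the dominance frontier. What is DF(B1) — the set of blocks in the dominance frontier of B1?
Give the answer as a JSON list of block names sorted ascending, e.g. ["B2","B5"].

Answer: ["B1"]

Working:
idom tree: B1←B0 B2←B1 B3←B1 B4←B1
Join-block Dom:
  B1: preds {B0,B2,B3}: {B0} ∩ {B0,B1,B2} ∩ {B0,B1,B3} = {B0}; idom=B0
  B3: preds {B1,B2}: {B0,B1} ∩ {B0,B1,B2} = {B0,B1}; idom=B1
  B4: preds {B1,B2,B3}: {B0,B1} ∩ {B0,B1,B2} ∩ {B0,B1,B3} = {B0,B1}; idom=B1

DF walk-up:
  B1←B0: walk · to B0
  B1←B2: walk B2→B1 to B0
  B1←B3: walk B3→B1 to B0
  B3←B1: walk · to B1
  B3←B2: walk B2 to B1
  B4←B1: walk · to B1
  B4←B2: walk B2 to B1
  B4←B3: walk B3 to B1
  B0 → ∅
  B1 → {B1}
  B2 → {B1,B3,B4}
  B3 → {B1,B4}
  B4 → ∅

DF(B1) = ["B1"]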